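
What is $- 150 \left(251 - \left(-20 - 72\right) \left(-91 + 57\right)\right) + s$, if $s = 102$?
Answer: $431652$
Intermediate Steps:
$- 150 \left(251 - \left(-20 - 72\right) \left(-91 + 57\right)\right) + s = - 150 \left(251 - \left(-20 - 72\right) \left(-91 + 57\right)\right) + 102 = - 150 \left(251 - \left(-92\right) \left(-34\right)\right) + 102 = - 150 \left(251 - 3128\right) + 102 = \left(-150\right) \left(-2877\right) + 102 = 431550 + 102 = 431652$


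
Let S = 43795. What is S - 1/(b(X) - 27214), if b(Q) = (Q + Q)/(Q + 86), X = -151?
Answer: 77456187425/1768608 ≈ 43795.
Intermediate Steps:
b(Q) = 2*Q/(86 + Q) (b(Q) = (2*Q)/(86 + Q) = 2*Q/(86 + Q))
S - 1/(b(X) - 27214) = 43795 - 1/(2*(-151)/(86 - 151) - 27214) = 43795 - 1/(2*(-151)/(-65) - 27214) = 43795 - 1/(2*(-151)*(-1/65) - 27214) = 43795 - 1/(302/65 - 27214) = 43795 - 1/(-1768608/65) = 43795 - 1*(-65/1768608) = 43795 + 65/1768608 = 77456187425/1768608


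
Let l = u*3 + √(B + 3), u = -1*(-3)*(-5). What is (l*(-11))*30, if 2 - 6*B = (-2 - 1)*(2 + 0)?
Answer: 14850 - 110*√39 ≈ 14163.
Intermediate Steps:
B = 4/3 (B = ⅓ - (-2 - 1)*(2 + 0)/6 = ⅓ - (-1)*2/2 = ⅓ - ⅙*(-6) = ⅓ + 1 = 4/3 ≈ 1.3333)
u = -15 (u = 3*(-5) = -15)
l = -45 + √39/3 (l = -15*3 + √(4/3 + 3) = -45 + √(13/3) = -45 + √39/3 ≈ -42.918)
(l*(-11))*30 = ((-45 + √39/3)*(-11))*30 = (495 - 11*√39/3)*30 = 14850 - 110*√39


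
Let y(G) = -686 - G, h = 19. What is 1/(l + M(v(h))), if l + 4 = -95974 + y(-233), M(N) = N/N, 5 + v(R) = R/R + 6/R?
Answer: -1/96430 ≈ -1.0370e-5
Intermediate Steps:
v(R) = -4 + 6/R (v(R) = -5 + (R/R + 6/R) = -5 + (1 + 6/R) = -4 + 6/R)
M(N) = 1
l = -96431 (l = -4 + (-95974 + (-686 - 1*(-233))) = -4 + (-95974 + (-686 + 233)) = -4 + (-95974 - 453) = -4 - 96427 = -96431)
1/(l + M(v(h))) = 1/(-96431 + 1) = 1/(-96430) = -1/96430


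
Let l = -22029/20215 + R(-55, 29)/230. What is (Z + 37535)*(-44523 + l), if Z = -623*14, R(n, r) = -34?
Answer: -596467180211629/464945 ≈ -1.2829e+9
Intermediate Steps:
Z = -8722
l = -575398/464945 (l = -22029/20215 - 34/230 = -22029*1/20215 - 34*1/230 = -22029/20215 - 17/115 = -575398/464945 ≈ -1.2376)
(Z + 37535)*(-44523 + l) = (-8722 + 37535)*(-44523 - 575398/464945) = 28813*(-20701321633/464945) = -596467180211629/464945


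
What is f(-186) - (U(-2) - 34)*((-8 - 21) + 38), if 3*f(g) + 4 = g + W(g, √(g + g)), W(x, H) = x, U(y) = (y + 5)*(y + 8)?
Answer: 56/3 ≈ 18.667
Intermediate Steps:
U(y) = (5 + y)*(8 + y)
f(g) = -4/3 + 2*g/3 (f(g) = -4/3 + (g + g)/3 = -4/3 + (2*g)/3 = -4/3 + 2*g/3)
f(-186) - (U(-2) - 34)*((-8 - 21) + 38) = (-4/3 + (⅔)*(-186)) - ((40 + (-2)² + 13*(-2)) - 34)*((-8 - 21) + 38) = (-4/3 - 124) - ((40 + 4 - 26) - 34)*(-29 + 38) = -376/3 - (18 - 34)*9 = -376/3 - (-16)*9 = -376/3 - 1*(-144) = -376/3 + 144 = 56/3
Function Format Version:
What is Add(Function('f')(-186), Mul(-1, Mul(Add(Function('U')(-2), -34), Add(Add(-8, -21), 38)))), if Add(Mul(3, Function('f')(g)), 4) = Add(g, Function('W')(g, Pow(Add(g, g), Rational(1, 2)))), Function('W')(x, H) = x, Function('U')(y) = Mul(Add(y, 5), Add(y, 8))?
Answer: Rational(56, 3) ≈ 18.667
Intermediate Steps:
Function('U')(y) = Mul(Add(5, y), Add(8, y))
Function('f')(g) = Add(Rational(-4, 3), Mul(Rational(2, 3), g)) (Function('f')(g) = Add(Rational(-4, 3), Mul(Rational(1, 3), Add(g, g))) = Add(Rational(-4, 3), Mul(Rational(1, 3), Mul(2, g))) = Add(Rational(-4, 3), Mul(Rational(2, 3), g)))
Add(Function('f')(-186), Mul(-1, Mul(Add(Function('U')(-2), -34), Add(Add(-8, -21), 38)))) = Add(Add(Rational(-4, 3), Mul(Rational(2, 3), -186)), Mul(-1, Mul(Add(Add(40, Pow(-2, 2), Mul(13, -2)), -34), Add(Add(-8, -21), 38)))) = Add(Add(Rational(-4, 3), -124), Mul(-1, Mul(Add(Add(40, 4, -26), -34), Add(-29, 38)))) = Add(Rational(-376, 3), Mul(-1, Mul(Add(18, -34), 9))) = Add(Rational(-376, 3), Mul(-1, Mul(-16, 9))) = Add(Rational(-376, 3), Mul(-1, -144)) = Add(Rational(-376, 3), 144) = Rational(56, 3)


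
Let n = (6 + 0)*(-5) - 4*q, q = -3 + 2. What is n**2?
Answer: 676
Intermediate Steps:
q = -1
n = -26 (n = (6 + 0)*(-5) - 4*(-1) = 6*(-5) + 4 = -30 + 4 = -26)
n**2 = (-26)**2 = 676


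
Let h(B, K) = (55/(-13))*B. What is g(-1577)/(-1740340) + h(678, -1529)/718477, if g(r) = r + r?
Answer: -17719142323/8127562704170 ≈ -0.0021801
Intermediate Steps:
h(B, K) = -55*B/13 (h(B, K) = (55*(-1/13))*B = -55*B/13)
g(r) = 2*r
g(-1577)/(-1740340) + h(678, -1529)/718477 = (2*(-1577))/(-1740340) - 55/13*678/718477 = -3154*(-1/1740340) - 37290/13*1/718477 = 1577/870170 - 37290/9340201 = -17719142323/8127562704170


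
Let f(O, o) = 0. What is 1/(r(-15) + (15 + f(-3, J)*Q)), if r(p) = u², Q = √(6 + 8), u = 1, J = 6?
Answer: 1/16 ≈ 0.062500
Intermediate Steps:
Q = √14 ≈ 3.7417
r(p) = 1 (r(p) = 1² = 1)
1/(r(-15) + (15 + f(-3, J)*Q)) = 1/(1 + (15 + 0*√14)) = 1/(1 + (15 + 0)) = 1/(1 + 15) = 1/16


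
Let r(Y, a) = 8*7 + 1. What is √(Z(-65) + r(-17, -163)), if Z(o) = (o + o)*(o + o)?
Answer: √16957 ≈ 130.22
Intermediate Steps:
r(Y, a) = 57 (r(Y, a) = 56 + 1 = 57)
Z(o) = 4*o² (Z(o) = (2*o)*(2*o) = 4*o²)
√(Z(-65) + r(-17, -163)) = √(4*(-65)² + 57) = √(4*4225 + 57) = √(16900 + 57) = √16957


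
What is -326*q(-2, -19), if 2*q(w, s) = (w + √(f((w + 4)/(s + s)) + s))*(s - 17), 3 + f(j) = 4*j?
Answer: -11736 + 5868*I*√8018/19 ≈ -11736.0 + 27655.0*I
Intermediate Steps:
f(j) = -3 + 4*j
q(w, s) = (-17 + s)*(w + √(-3 + s + 2*(4 + w)/s))/2 (q(w, s) = ((w + √((-3 + 4*((w + 4)/(s + s))) + s))*(s - 17))/2 = ((w + √((-3 + 4*((4 + w)/((2*s)))) + s))*(-17 + s))/2 = ((w + √((-3 + 4*((4 + w)*(1/(2*s)))) + s))*(-17 + s))/2 = ((w + √((-3 + 4*((4 + w)/(2*s))) + s))*(-17 + s))/2 = ((w + √((-3 + 2*(4 + w)/s) + s))*(-17 + s))/2 = ((w + √(-3 + s + 2*(4 + w)/s))*(-17 + s))/2 = ((-17 + s)*(w + √(-3 + s + 2*(4 + w)/s)))/2 = (-17 + s)*(w + √(-3 + s + 2*(4 + w)/s))/2)
-326*q(-2, -19) = -326*(-17/2*(-2) - 17*√(8 + 2*(-2) - 19*(-3 - 19))*(I*√19/19)/2 + (½)*(-19)*(-2) + (½)*(-19)*√((8 + 2*(-2) - 19*(-3 - 19))/(-19))) = -326*(17 - 17*I*√19*√(8 - 4 - 19*(-22))/19/2 + 19 + (½)*(-19)*√(-(8 - 4 - 19*(-22))/19)) = -326*(17 - 17*I*√19*√(8 - 4 + 418)/19/2 + 19 + (½)*(-19)*√(-(8 - 4 + 418)/19)) = -326*(17 - 17*I*√8018/19/2 + 19 + (½)*(-19)*√(-1/19*422)) = -326*(17 - 17*I*√8018/38 + 19 + (½)*(-19)*√(-422/19)) = -326*(17 - 17*I*√8018/38 + 19 + (½)*(-19)*(I*√8018/19)) = -326*(17 - 17*I*√8018/38 + 19 - I*√8018/2) = -326*(36 - 18*I*√8018/19) = -11736 + 5868*I*√8018/19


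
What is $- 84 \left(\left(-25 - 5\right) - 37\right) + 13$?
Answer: $5641$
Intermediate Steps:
$- 84 \left(\left(-25 - 5\right) - 37\right) + 13 = - 84 \left(-30 - 37\right) + 13 = \left(-84\right) \left(-67\right) + 13 = 5628 + 13 = 5641$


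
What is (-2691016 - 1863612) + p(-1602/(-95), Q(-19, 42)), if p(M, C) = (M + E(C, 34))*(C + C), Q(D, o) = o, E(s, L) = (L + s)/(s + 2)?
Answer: -4757954392/1045 ≈ -4.5531e+6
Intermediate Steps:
E(s, L) = (L + s)/(2 + s)
p(M, C) = 2*C*(M + (34 + C)/(2 + C)) (p(M, C) = (M + (34 + C)/(2 + C))*(C + C) = (M + (34 + C)/(2 + C))*(2*C) = 2*C*(M + (34 + C)/(2 + C)))
(-2691016 - 1863612) + p(-1602/(-95), Q(-19, 42)) = (-2691016 - 1863612) + 2*42*(34 + 42 + (-1602/(-95))*(2 + 42))/(2 + 42) = -4554628 + 2*42*(34 + 42 - 1602*(-1/95)*44)/44 = -4554628 + 2*42*(1/44)*(34 + 42 + (1602/95)*44) = -4554628 + 2*42*(1/44)*(34 + 42 + 70488/95) = -4554628 + 2*42*(1/44)*(77708/95) = -4554628 + 1631868/1045 = -4757954392/1045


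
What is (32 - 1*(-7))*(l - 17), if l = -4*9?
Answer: -2067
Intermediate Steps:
l = -36
(32 - 1*(-7))*(l - 17) = (32 - 1*(-7))*(-36 - 17) = (32 + 7)*(-53) = 39*(-53) = -2067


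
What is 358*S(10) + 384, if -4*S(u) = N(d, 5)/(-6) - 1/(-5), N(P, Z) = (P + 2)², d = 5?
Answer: 65821/60 ≈ 1097.0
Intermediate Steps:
N(P, Z) = (2 + P)²
S(u) = 239/120 (S(u) = -((2 + 5)²/(-6) - 1/(-5))/4 = -(7²*(-⅙) - 1*(-⅕))/4 = -(49*(-⅙) + ⅕)/4 = -(-49/6 + ⅕)/4 = -¼*(-239/30) = 239/120)
358*S(10) + 384 = 358*(239/120) + 384 = 42781/60 + 384 = 65821/60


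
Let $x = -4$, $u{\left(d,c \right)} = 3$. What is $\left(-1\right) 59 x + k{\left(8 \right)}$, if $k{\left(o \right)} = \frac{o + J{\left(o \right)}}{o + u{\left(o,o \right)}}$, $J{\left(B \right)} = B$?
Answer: $\frac{2612}{11} \approx 237.45$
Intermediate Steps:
$k{\left(o \right)} = \frac{2 o}{3 + o}$ ($k{\left(o \right)} = \frac{o + o}{o + 3} = \frac{2 o}{3 + o}$)
$\left(-1\right) 59 x + k{\left(8 \right)} = \left(-1\right) 59 \left(-4\right) + 2 \cdot 8 \frac{1}{3 + 8} = \left(-59\right) \left(-4\right) + 2 \cdot 8 \cdot \frac{1}{11} = 236 + 2 \cdot 8 \cdot \frac{1}{11} = 236 + \frac{16}{11} = \frac{2612}{11}$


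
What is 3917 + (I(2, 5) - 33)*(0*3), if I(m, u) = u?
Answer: 3917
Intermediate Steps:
3917 + (I(2, 5) - 33)*(0*3) = 3917 + (5 - 33)*(0*3) = 3917 - 28*0 = 3917 + 0 = 3917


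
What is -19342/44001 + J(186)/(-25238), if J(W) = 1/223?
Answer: -108858251309/247640884074 ≈ -0.43958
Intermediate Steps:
J(W) = 1/223
-19342/44001 + J(186)/(-25238) = -19342/44001 + (1/223)/(-25238) = -19342*1/44001 + (1/223)*(-1/25238) = -19342/44001 - 1/5628074 = -108858251309/247640884074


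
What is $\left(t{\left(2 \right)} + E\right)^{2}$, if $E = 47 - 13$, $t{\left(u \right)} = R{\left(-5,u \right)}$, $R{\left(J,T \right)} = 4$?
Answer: $1444$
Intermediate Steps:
$t{\left(u \right)} = 4$
$E = 34$
$\left(t{\left(2 \right)} + E\right)^{2} = \left(4 + 34\right)^{2} = 38^{2} = 1444$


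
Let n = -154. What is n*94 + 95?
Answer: -14381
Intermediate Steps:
n*94 + 95 = -154*94 + 95 = -14476 + 95 = -14381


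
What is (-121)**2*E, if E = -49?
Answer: -717409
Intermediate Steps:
(-121)**2*E = (-121)**2*(-49) = 14641*(-49) = -717409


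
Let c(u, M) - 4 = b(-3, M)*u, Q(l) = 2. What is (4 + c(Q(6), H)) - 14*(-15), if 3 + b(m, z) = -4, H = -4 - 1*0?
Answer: 204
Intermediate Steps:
H = -4 (H = -4 + 0 = -4)
b(m, z) = -7 (b(m, z) = -3 - 4 = -7)
c(u, M) = 4 - 7*u
(4 + c(Q(6), H)) - 14*(-15) = (4 + (4 - 7*2)) - 14*(-15) = (4 + (4 - 14)) + 210 = (4 - 10) + 210 = -6 + 210 = 204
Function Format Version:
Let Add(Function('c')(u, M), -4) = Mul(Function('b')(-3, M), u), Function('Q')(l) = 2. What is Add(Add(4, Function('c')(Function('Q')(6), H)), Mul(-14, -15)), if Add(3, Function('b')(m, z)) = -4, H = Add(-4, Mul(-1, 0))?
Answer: 204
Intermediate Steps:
H = -4 (H = Add(-4, 0) = -4)
Function('b')(m, z) = -7 (Function('b')(m, z) = Add(-3, -4) = -7)
Function('c')(u, M) = Add(4, Mul(-7, u))
Add(Add(4, Function('c')(Function('Q')(6), H)), Mul(-14, -15)) = Add(Add(4, Add(4, Mul(-7, 2))), Mul(-14, -15)) = Add(Add(4, Add(4, -14)), 210) = Add(Add(4, -10), 210) = Add(-6, 210) = 204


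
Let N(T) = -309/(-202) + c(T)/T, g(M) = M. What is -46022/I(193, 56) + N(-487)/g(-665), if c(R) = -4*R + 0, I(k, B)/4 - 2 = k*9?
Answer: -772333027/116799935 ≈ -6.6124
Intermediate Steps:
I(k, B) = 8 + 36*k (I(k, B) = 8 + 4*(k*9) = 8 + 4*(9*k) = 8 + 36*k)
c(R) = -4*R
N(T) = -499/202 (N(T) = -309/(-202) + (-4*T)/T = -309*(-1/202) - 4 = 309/202 - 4 = -499/202)
-46022/I(193, 56) + N(-487)/g(-665) = -46022/(8 + 36*193) - 499/202/(-665) = -46022/(8 + 6948) - 499/202*(-1/665) = -46022/6956 + 499/134330 = -46022*1/6956 + 499/134330 = -23011/3478 + 499/134330 = -772333027/116799935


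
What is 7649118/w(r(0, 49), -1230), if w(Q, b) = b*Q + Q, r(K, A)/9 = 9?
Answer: -849902/11061 ≈ -76.838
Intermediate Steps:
r(K, A) = 81 (r(K, A) = 9*9 = 81)
w(Q, b) = Q + Q*b (w(Q, b) = Q*b + Q = Q + Q*b)
7649118/w(r(0, 49), -1230) = 7649118/((81*(1 - 1230))) = 7649118/((81*(-1229))) = 7649118/(-99549) = 7649118*(-1/99549) = -849902/11061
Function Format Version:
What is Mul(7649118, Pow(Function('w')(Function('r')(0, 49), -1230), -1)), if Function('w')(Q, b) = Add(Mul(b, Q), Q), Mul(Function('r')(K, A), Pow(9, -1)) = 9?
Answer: Rational(-849902, 11061) ≈ -76.838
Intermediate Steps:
Function('r')(K, A) = 81 (Function('r')(K, A) = Mul(9, 9) = 81)
Function('w')(Q, b) = Add(Q, Mul(Q, b)) (Function('w')(Q, b) = Add(Mul(Q, b), Q) = Add(Q, Mul(Q, b)))
Mul(7649118, Pow(Function('w')(Function('r')(0, 49), -1230), -1)) = Mul(7649118, Pow(Mul(81, Add(1, -1230)), -1)) = Mul(7649118, Pow(Mul(81, -1229), -1)) = Mul(7649118, Pow(-99549, -1)) = Mul(7649118, Rational(-1, 99549)) = Rational(-849902, 11061)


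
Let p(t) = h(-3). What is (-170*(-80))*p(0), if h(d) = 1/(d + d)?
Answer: -6800/3 ≈ -2266.7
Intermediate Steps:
h(d) = 1/(2*d)
p(t) = -1/6 (p(t) = (1/2)/(-3) = (1/2)*(-1/3) = -1/6)
(-170*(-80))*p(0) = -170*(-80)*(-1/6) = 13600*(-1/6) = -6800/3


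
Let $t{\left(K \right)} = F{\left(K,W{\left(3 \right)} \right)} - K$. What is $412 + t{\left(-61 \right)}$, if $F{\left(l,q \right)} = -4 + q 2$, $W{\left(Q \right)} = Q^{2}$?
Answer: $487$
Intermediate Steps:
$F{\left(l,q \right)} = -4 + 2 q$
$t{\left(K \right)} = 14 - K$ ($t{\left(K \right)} = \left(-4 + 2 \cdot 3^{2}\right) - K = \left(-4 + 2 \cdot 9\right) - K = \left(-4 + 18\right) - K = 14 - K$)
$412 + t{\left(-61 \right)} = 412 + \left(14 - -61\right) = 412 + \left(14 + 61\right) = 412 + 75 = 487$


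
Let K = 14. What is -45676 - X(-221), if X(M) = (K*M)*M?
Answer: -729450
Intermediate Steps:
X(M) = 14*M² (X(M) = (14*M)*M = 14*M²)
-45676 - X(-221) = -45676 - 14*(-221)² = -45676 - 14*48841 = -45676 - 1*683774 = -45676 - 683774 = -729450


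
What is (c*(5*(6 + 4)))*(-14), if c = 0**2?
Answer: 0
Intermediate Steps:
c = 0
(c*(5*(6 + 4)))*(-14) = (0*(5*(6 + 4)))*(-14) = (0*(5*10))*(-14) = (0*50)*(-14) = 0*(-14) = 0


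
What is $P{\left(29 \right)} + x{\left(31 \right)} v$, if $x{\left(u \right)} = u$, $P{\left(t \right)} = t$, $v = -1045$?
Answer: $-32366$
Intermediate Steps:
$P{\left(29 \right)} + x{\left(31 \right)} v = 29 + 31 \left(-1045\right) = 29 - 32395 = -32366$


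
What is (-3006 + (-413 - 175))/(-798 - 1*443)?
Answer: 3594/1241 ≈ 2.8960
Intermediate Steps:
(-3006 + (-413 - 175))/(-798 - 1*443) = (-3006 - 588)/(-798 - 443) = -3594/(-1241) = -3594*(-1/1241) = 3594/1241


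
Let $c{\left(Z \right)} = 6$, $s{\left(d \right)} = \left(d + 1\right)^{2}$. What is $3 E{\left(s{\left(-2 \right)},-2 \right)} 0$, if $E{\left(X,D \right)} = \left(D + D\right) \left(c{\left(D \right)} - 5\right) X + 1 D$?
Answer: $0$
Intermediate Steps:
$s{\left(d \right)} = \left(1 + d\right)^{2}$
$E{\left(X,D \right)} = D + 2 D X$ ($E{\left(X,D \right)} = \left(D + D\right) \left(6 - 5\right) X + 1 D = 2 D 1 X + D = 2 D X + D = D + 2 D X$)
$3 E{\left(s{\left(-2 \right)},-2 \right)} 0 = 3 \left(- 2 \left(1 + 2 \left(1 - 2\right)^{2}\right)\right) 0 = 3 \left(- 2 \left(1 + 2 \left(-1\right)^{2}\right)\right) 0 = 3 \left(- 2 \left(1 + 2 \cdot 1\right)\right) 0 = 3 \left(- 2 \left(1 + 2\right)\right) 0 = 3 \left(\left(-2\right) 3\right) 0 = 3 \left(-6\right) 0 = \left(-18\right) 0 = 0$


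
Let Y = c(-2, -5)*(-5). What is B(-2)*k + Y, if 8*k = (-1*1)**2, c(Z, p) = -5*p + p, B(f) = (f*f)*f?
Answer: -101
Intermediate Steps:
B(f) = f**3 (B(f) = f**2*f = f**3)
c(Z, p) = -4*p
k = 1/8 (k = (-1*1)**2/8 = (1/8)*(-1)**2 = (1/8)*1 = 1/8 ≈ 0.12500)
Y = -100 (Y = -4*(-5)*(-5) = 20*(-5) = -100)
B(-2)*k + Y = (-2)**3*(1/8) - 100 = -8*1/8 - 100 = -1 - 100 = -101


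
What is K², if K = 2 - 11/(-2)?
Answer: 225/4 ≈ 56.250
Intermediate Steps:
K = 15/2 (K = 2 - 11*(-1)/2 = 2 - 1*(-11/2) = 2 + 11/2 = 15/2 ≈ 7.5000)
K² = (15/2)² = 225/4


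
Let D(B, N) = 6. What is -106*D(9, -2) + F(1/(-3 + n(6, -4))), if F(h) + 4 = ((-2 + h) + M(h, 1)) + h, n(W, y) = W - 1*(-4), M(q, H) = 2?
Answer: -4478/7 ≈ -639.71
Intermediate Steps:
n(W, y) = 4 + W (n(W, y) = W + 4 = 4 + W)
F(h) = -4 + 2*h (F(h) = -4 + (((-2 + h) + 2) + h) = -4 + (h + h) = -4 + 2*h)
-106*D(9, -2) + F(1/(-3 + n(6, -4))) = -106*6 + (-4 + 2/(-3 + (4 + 6))) = -636 + (-4 + 2/(-3 + 10)) = -636 + (-4 + 2/7) = -636 - 26/7 = -4478/7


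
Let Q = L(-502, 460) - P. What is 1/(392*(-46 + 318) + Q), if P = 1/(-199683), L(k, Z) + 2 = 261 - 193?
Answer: 199683/21304179271 ≈ 9.3729e-6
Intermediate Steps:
L(k, Z) = 66 (L(k, Z) = -2 + (261 - 193) = -2 + 68 = 66)
P = -1/199683 ≈ -5.0079e-6
Q = 13179079/199683 (Q = 66 - 1*(-1/199683) = 66 + 1/199683 = 13179079/199683 ≈ 66.000)
1/(392*(-46 + 318) + Q) = 1/(392*(-46 + 318) + 13179079/199683) = 1/(392*272 + 13179079/199683) = 1/(106624 + 13179079/199683) = 1/(21304179271/199683) = 199683/21304179271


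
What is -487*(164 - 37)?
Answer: -61849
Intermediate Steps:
-487*(164 - 37) = -487*127 = -61849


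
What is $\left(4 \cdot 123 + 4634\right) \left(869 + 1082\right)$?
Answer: $10000826$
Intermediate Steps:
$\left(4 \cdot 123 + 4634\right) \left(869 + 1082\right) = \left(492 + 4634\right) 1951 = 5126 \cdot 1951 = 10000826$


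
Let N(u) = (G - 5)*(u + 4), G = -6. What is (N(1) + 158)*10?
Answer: 1030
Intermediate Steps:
N(u) = -44 - 11*u (N(u) = (-6 - 5)*(u + 4) = -11*(4 + u) = -44 - 11*u)
(N(1) + 158)*10 = ((-44 - 11*1) + 158)*10 = ((-44 - 11) + 158)*10 = (-55 + 158)*10 = 103*10 = 1030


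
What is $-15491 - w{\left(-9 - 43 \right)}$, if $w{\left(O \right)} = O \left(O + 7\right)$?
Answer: $-17831$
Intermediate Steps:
$w{\left(O \right)} = O \left(7 + O\right)$
$-15491 - w{\left(-9 - 43 \right)} = -15491 - \left(-9 - 43\right) \left(7 - 52\right) = -15491 - - 52 \left(7 - 52\right) = -15491 - \left(-52\right) \left(-45\right) = -15491 - 2340 = -17831$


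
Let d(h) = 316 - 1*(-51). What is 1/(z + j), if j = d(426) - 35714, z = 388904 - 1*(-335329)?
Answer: 1/688886 ≈ 1.4516e-6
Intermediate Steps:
d(h) = 367 (d(h) = 316 + 51 = 367)
z = 724233 (z = 388904 + 335329 = 724233)
j = -35347 (j = 367 - 35714 = -35347)
1/(z + j) = 1/(724233 - 35347) = 1/688886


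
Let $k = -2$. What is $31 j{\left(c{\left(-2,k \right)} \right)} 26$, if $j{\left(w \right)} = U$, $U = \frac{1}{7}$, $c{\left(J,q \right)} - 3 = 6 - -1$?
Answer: $\frac{806}{7} \approx 115.14$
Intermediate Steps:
$c{\left(J,q \right)} = 10$ ($c{\left(J,q \right)} = 3 + \left(6 - -1\right) = 3 + \left(6 + 1\right) = 3 + 7 = 10$)
$U = \frac{1}{7} \approx 0.14286$
$j{\left(w \right)} = \frac{1}{7}$
$31 j{\left(c{\left(-2,k \right)} \right)} 26 = 31 \cdot \frac{1}{7} \cdot 26 = \frac{31}{7} \cdot 26 = \frac{806}{7}$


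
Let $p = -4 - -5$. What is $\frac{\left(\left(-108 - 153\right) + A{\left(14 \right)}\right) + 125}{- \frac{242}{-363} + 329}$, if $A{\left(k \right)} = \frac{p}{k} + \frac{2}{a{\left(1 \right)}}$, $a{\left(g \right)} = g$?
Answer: $- \frac{5625}{13846} \approx -0.40625$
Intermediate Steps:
$p = 1$ ($p = -4 + 5 = 1$)
$A{\left(k \right)} = 2 + \frac{1}{k}$ ($A{\left(k \right)} = 1 \frac{1}{k} + \frac{2}{1} = \frac{1}{k} + 2 \cdot 1 = \frac{1}{k} + 2 = 2 + \frac{1}{k}$)
$\frac{\left(\left(-108 - 153\right) + A{\left(14 \right)}\right) + 125}{- \frac{242}{-363} + 329} = \frac{\left(\left(-108 - 153\right) + \left(2 + \frac{1}{14}\right)\right) + 125}{- \frac{242}{-363} + 329} = \frac{\left(-261 + \left(2 + \frac{1}{14}\right)\right) + 125}{\left(-242\right) \left(- \frac{1}{363}\right) + 329} = \frac{\left(-261 + \frac{29}{14}\right) + 125}{\frac{2}{3} + 329} = \frac{- \frac{3625}{14} + 125}{\frac{989}{3}} = \left(- \frac{1875}{14}\right) \frac{3}{989} = - \frac{5625}{13846}$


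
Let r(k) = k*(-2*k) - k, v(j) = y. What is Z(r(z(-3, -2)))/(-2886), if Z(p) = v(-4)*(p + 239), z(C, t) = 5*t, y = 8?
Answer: -196/1443 ≈ -0.13583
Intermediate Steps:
v(j) = 8
r(k) = -k - 2*k² (r(k) = -2*k² - k = -k - 2*k²)
Z(p) = 1912 + 8*p (Z(p) = 8*(p + 239) = 8*(239 + p) = 1912 + 8*p)
Z(r(z(-3, -2)))/(-2886) = (1912 + 8*(-5*(-2)*(1 + 2*(5*(-2)))))/(-2886) = (1912 + 8*(-1*(-10)*(1 + 2*(-10))))*(-1/2886) = (1912 + 8*(-1*(-10)*(1 - 20)))*(-1/2886) = (1912 + 8*(-1*(-10)*(-19)))*(-1/2886) = (1912 + 8*(-190))*(-1/2886) = (1912 - 1520)*(-1/2886) = 392*(-1/2886) = -196/1443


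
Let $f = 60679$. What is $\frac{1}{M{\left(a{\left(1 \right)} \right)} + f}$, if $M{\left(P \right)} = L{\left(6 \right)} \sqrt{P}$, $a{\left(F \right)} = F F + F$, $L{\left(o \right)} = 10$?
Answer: $\frac{60679}{3681940841} - \frac{10 \sqrt{2}}{3681940841} \approx 1.6476 \cdot 10^{-5}$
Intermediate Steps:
$a{\left(F \right)} = F + F^{2}$ ($a{\left(F \right)} = F^{2} + F = F + F^{2}$)
$M{\left(P \right)} = 10 \sqrt{P}$
$\frac{1}{M{\left(a{\left(1 \right)} \right)} + f} = \frac{1}{10 \sqrt{1 \left(1 + 1\right)} + 60679} = \frac{1}{10 \sqrt{1 \cdot 2} + 60679} = \frac{1}{10 \sqrt{2} + 60679} = \frac{1}{60679 + 10 \sqrt{2}}$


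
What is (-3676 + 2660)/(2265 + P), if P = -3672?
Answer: 1016/1407 ≈ 0.72210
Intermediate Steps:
(-3676 + 2660)/(2265 + P) = (-3676 + 2660)/(2265 - 3672) = -1016/(-1407) = -1016*(-1/1407) = 1016/1407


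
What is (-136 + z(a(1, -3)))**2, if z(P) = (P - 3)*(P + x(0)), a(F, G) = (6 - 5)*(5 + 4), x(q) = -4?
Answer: 11236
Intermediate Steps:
a(F, G) = 9 (a(F, G) = 1*9 = 9)
z(P) = (-4 + P)*(-3 + P) (z(P) = (P - 3)*(P - 4) = (-3 + P)*(-4 + P) = (-4 + P)*(-3 + P))
(-136 + z(a(1, -3)))**2 = (-136 + (12 + 9**2 - 7*9))**2 = (-136 + (12 + 81 - 63))**2 = (-136 + 30)**2 = (-106)**2 = 11236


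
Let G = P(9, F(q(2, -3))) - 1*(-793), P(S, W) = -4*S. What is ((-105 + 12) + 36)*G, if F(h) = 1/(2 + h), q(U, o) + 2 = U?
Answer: -43149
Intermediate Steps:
q(U, o) = -2 + U
G = 757 (G = -4*9 - 1*(-793) = -36 + 793 = 757)
((-105 + 12) + 36)*G = ((-105 + 12) + 36)*757 = (-93 + 36)*757 = -57*757 = -43149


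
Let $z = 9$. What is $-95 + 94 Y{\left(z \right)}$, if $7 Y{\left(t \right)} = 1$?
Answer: $- \frac{571}{7} \approx -81.571$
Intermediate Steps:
$Y{\left(t \right)} = \frac{1}{7}$ ($Y{\left(t \right)} = \frac{1}{7} \cdot 1 = \frac{1}{7}$)
$-95 + 94 Y{\left(z \right)} = -95 + 94 \cdot \frac{1}{7} = -95 + \frac{94}{7} = - \frac{571}{7}$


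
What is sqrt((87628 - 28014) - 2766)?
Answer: 4*sqrt(3553) ≈ 238.43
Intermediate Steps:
sqrt((87628 - 28014) - 2766) = sqrt(59614 - 2766) = sqrt(56848) = 4*sqrt(3553)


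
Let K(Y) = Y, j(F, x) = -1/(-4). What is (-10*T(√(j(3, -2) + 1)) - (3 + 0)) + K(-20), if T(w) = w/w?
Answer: -33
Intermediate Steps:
j(F, x) = ¼ (j(F, x) = -1*(-¼) = ¼)
T(w) = 1
(-10*T(√(j(3, -2) + 1)) - (3 + 0)) + K(-20) = (-10*1 - (3 + 0)) - 20 = (-10 - 1*3) - 20 = (-10 - 3) - 20 = -13 - 20 = -33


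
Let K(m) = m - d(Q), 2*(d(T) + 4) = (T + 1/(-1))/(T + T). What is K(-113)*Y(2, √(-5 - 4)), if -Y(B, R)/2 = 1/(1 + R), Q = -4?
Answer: 1749/80 - 5247*I/80 ≈ 21.862 - 65.588*I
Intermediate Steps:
d(T) = -4 + (-1 + T)/(4*T) (d(T) = -4 + ((T + 1/(-1))/(T + T))/2 = -4 + ((T - 1)/((2*T)))/2 = -4 + ((-1 + T)*(1/(2*T)))/2 = -4 + ((-1 + T)/(2*T))/2 = -4 + (-1 + T)/(4*T))
Y(B, R) = -2/(1 + R)
K(m) = 59/16 + m (K(m) = m - (-1 - 15*(-4))/(4*(-4)) = m - (-1)*(-1 + 60)/(4*4) = m - (-1)*59/(4*4) = m - 1*(-59/16) = m + 59/16 = 59/16 + m)
K(-113)*Y(2, √(-5 - 4)) = (59/16 - 113)*(-2/(1 + √(-5 - 4))) = -(-1749)/(8*(1 + √(-9))) = -(-1749)/(8*(1 + 3*I)) = -(-1749)*(1 - 3*I)/10/8 = -(-1749)*(1 - 3*I)/80 = 1749*(1 - 3*I)/80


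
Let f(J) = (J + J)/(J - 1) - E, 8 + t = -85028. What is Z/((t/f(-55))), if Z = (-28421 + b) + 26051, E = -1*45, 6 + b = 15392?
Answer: -2139505/297626 ≈ -7.1886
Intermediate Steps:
b = 15386 (b = -6 + 15392 = 15386)
E = -45
t = -85036 (t = -8 - 85028 = -85036)
f(J) = 45 + 2*J/(-1 + J) (f(J) = (J + J)/(J - 1) - 1*(-45) = (2*J)/(-1 + J) + 45 = 2*J/(-1 + J) + 45 = 45 + 2*J/(-1 + J))
Z = 13016 (Z = (-28421 + 15386) + 26051 = -13035 + 26051 = 13016)
Z/((t/f(-55))) = 13016/((-85036*(-1 - 55)/(-45 + 47*(-55)))) = 13016/((-85036*(-56/(-45 - 2585)))) = 13016/((-85036/((-1/56*(-2630))))) = 13016/((-85036/1315/28)) = 13016/((-85036*28/1315)) = 13016/(-2381008/1315) = 13016*(-1315/2381008) = -2139505/297626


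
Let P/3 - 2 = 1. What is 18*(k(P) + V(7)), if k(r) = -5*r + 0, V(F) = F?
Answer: -684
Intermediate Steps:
P = 9 (P = 6 + 3*1 = 6 + 3 = 9)
k(r) = -5*r
18*(k(P) + V(7)) = 18*(-5*9 + 7) = 18*(-45 + 7) = 18*(-38) = -684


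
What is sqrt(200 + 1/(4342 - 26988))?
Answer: sqrt(606912666)/1742 ≈ 14.142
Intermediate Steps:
sqrt(200 + 1/(4342 - 26988)) = sqrt(200 + 1/(-22646)) = sqrt(200 - 1/22646) = sqrt(4529199/22646) = sqrt(606912666)/1742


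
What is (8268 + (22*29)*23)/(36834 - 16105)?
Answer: 22942/20729 ≈ 1.1068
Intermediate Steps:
(8268 + (22*29)*23)/(36834 - 16105) = (8268 + 638*23)/20729 = (8268 + 14674)*(1/20729) = 22942*(1/20729) = 22942/20729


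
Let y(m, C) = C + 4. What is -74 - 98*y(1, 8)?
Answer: -1250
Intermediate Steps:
y(m, C) = 4 + C
-74 - 98*y(1, 8) = -74 - 98*(4 + 8) = -74 - 98*12 = -74 - 1176 = -1250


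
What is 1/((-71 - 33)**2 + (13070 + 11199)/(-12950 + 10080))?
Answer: 410/4431093 ≈ 9.2528e-5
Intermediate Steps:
1/((-71 - 33)**2 + (13070 + 11199)/(-12950 + 10080)) = 1/((-104)**2 + 24269/(-2870)) = 1/(10816 + 24269*(-1/2870)) = 1/(10816 - 3467/410) = 1/(4431093/410) = 410/4431093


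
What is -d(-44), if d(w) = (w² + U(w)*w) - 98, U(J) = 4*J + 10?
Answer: -9142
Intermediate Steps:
U(J) = 10 + 4*J
d(w) = -98 + w² + w*(10 + 4*w) (d(w) = (w² + (10 + 4*w)*w) - 98 = (w² + w*(10 + 4*w)) - 98 = -98 + w² + w*(10 + 4*w))
-d(-44) = -(-98 + 5*(-44)² + 10*(-44)) = -(-98 + 5*1936 - 440) = -(-98 + 9680 - 440) = -1*9142 = -9142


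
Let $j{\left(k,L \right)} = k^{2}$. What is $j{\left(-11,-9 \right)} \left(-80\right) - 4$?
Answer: $-9684$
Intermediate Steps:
$j{\left(-11,-9 \right)} \left(-80\right) - 4 = \left(-11\right)^{2} \left(-80\right) - 4 = 121 \left(-80\right) - 4 = -9680 - 4 = -9684$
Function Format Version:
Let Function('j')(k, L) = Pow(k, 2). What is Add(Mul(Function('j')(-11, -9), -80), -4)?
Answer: -9684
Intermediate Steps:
Add(Mul(Function('j')(-11, -9), -80), -4) = Add(Mul(Pow(-11, 2), -80), -4) = Add(Mul(121, -80), -4) = Add(-9680, -4) = -9684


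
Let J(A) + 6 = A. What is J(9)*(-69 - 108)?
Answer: -531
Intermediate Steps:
J(A) = -6 + A
J(9)*(-69 - 108) = (-6 + 9)*(-69 - 108) = 3*(-177) = -531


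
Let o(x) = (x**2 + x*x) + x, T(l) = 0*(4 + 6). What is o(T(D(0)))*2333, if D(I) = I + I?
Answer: 0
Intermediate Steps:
D(I) = 2*I
T(l) = 0 (T(l) = 0*10 = 0)
o(x) = x + 2*x**2 (o(x) = (x**2 + x**2) + x = 2*x**2 + x = x + 2*x**2)
o(T(D(0)))*2333 = (0*(1 + 2*0))*2333 = (0*(1 + 0))*2333 = (0*1)*2333 = 0*2333 = 0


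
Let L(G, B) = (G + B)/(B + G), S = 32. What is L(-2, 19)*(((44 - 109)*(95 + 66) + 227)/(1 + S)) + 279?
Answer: -1031/33 ≈ -31.242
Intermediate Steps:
L(G, B) = 1 (L(G, B) = (B + G)/(B + G) = 1)
L(-2, 19)*(((44 - 109)*(95 + 66) + 227)/(1 + S)) + 279 = 1*(((44 - 109)*(95 + 66) + 227)/(1 + 32)) + 279 = 1*((-65*161 + 227)/33) + 279 = 1*((-10465 + 227)*(1/33)) + 279 = 1*(-10238*1/33) + 279 = 1*(-10238/33) + 279 = -10238/33 + 279 = -1031/33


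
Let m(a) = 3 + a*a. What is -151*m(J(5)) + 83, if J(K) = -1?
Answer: -521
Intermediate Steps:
m(a) = 3 + a²
-151*m(J(5)) + 83 = -151*(3 + (-1)²) + 83 = -151*(3 + 1) + 83 = -151*4 + 83 = -604 + 83 = -521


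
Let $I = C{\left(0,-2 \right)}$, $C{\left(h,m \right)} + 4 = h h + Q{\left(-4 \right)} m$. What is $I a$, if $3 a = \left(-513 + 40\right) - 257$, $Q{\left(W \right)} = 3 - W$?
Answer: $4380$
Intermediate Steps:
$a = - \frac{730}{3}$ ($a = \frac{\left(-513 + 40\right) - 257}{3} = \frac{-473 - 257}{3} = \frac{1}{3} \left(-730\right) = - \frac{730}{3} \approx -243.33$)
$C{\left(h,m \right)} = -4 + h^{2} + 7 m$ ($C{\left(h,m \right)} = -4 + \left(h h + \left(3 - -4\right) m\right) = -4 + \left(h^{2} + \left(3 + 4\right) m\right) = -4 + \left(h^{2} + 7 m\right) = -4 + h^{2} + 7 m$)
$I = -18$ ($I = -4 + 0^{2} + 7 \left(-2\right) = -4 + 0 - 14 = -18$)
$I a = \left(-18\right) \left(- \frac{730}{3}\right) = 4380$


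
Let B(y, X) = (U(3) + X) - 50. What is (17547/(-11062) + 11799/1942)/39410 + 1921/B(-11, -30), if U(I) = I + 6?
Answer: -29042020249066/1073395168865 ≈ -27.056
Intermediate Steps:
U(I) = 6 + I
B(y, X) = -41 + X (B(y, X) = ((6 + 3) + X) - 50 = (9 + X) - 50 = -41 + X)
(17547/(-11062) + 11799/1942)/39410 + 1921/B(-11, -30) = (17547/(-11062) + 11799/1942)/39410 + 1921/(-41 - 30) = (17547*(-1/11062) + 11799*(1/1942))*(1/39410) + 1921/(-71) = (-17547/11062 + 11799/1942)*(1/39410) + 1921*(-1/71) = (24111066/5370601)*(1/39410) - 1921/71 = 1722219/15118241815 - 1921/71 = -29042020249066/1073395168865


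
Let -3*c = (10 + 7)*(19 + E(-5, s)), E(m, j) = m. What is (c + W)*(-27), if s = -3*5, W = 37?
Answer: 1143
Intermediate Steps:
s = -15
c = -238/3 (c = -(10 + 7)*(19 - 5)/3 = -17*14/3 = -⅓*238 = -238/3 ≈ -79.333)
(c + W)*(-27) = (-238/3 + 37)*(-27) = -127/3*(-27) = 1143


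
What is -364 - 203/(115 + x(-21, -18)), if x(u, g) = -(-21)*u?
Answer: -118461/326 ≈ -363.38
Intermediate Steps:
x(u, g) = 21*u
-364 - 203/(115 + x(-21, -18)) = -364 - 203/(115 + 21*(-21)) = -364 - 203/(115 - 441) = -364 - 203/(-326) = -364 - 203*(-1/326) = -364 + 203/326 = -118461/326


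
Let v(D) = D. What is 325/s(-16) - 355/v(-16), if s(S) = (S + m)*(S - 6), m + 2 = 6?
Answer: 12365/528 ≈ 23.419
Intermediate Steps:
m = 4 (m = -2 + 6 = 4)
s(S) = (-6 + S)*(4 + S) (s(S) = (S + 4)*(S - 6) = (4 + S)*(-6 + S) = (-6 + S)*(4 + S))
325/s(-16) - 355/v(-16) = 325/(-24 + (-16)² - 2*(-16)) - 355/(-16) = 325/(-24 + 256 + 32) - 355*(-1/16) = 325/264 + 355/16 = 12365/528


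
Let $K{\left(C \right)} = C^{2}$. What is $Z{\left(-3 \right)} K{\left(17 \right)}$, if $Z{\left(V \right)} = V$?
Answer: $-867$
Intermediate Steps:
$Z{\left(-3 \right)} K{\left(17 \right)} = - 3 \cdot 17^{2} = \left(-3\right) 289 = -867$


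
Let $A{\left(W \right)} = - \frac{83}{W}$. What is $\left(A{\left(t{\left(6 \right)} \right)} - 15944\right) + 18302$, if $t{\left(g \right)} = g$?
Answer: $\frac{14065}{6} \approx 2344.2$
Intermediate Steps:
$\left(A{\left(t{\left(6 \right)} \right)} - 15944\right) + 18302 = \left(- \frac{83}{6} - 15944\right) + 18302 = - \frac{95747}{6} + 18302 = \frac{14065}{6}$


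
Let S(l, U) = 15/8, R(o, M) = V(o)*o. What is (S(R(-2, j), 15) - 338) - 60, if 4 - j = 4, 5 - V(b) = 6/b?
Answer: -3169/8 ≈ -396.13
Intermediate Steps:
V(b) = 5 - 6/b
j = 0 (j = 4 - 1*4 = 4 - 4 = 0)
R(o, M) = o*(5 - 6/o) (R(o, M) = (5 - 6/o)*o = o*(5 - 6/o))
S(l, U) = 15/8 (S(l, U) = 15*(1/8) = 15/8)
(S(R(-2, j), 15) - 338) - 60 = (15/8 - 338) - 60 = -2689/8 - 60 = -3169/8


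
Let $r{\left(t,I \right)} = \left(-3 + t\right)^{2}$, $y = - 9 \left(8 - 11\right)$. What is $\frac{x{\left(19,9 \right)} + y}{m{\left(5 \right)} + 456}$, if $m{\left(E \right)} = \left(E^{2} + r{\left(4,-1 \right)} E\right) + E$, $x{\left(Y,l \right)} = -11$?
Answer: $\frac{16}{491} \approx 0.032587$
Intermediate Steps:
$y = 27$ ($y = \left(-9\right) \left(-3\right) = 27$)
$m{\left(E \right)} = E^{2} + 2 E$ ($m{\left(E \right)} = \left(E^{2} + \left(-3 + 4\right)^{2} E\right) + E = \left(E^{2} + 1^{2} E\right) + E = \left(E^{2} + 1 E\right) + E = \left(E^{2} + E\right) + E = \left(E + E^{2}\right) + E = E^{2} + 2 E$)
$\frac{x{\left(19,9 \right)} + y}{m{\left(5 \right)} + 456} = \frac{-11 + 27}{5 \left(2 + 5\right) + 456} = \frac{16}{5 \cdot 7 + 456} = \frac{16}{35 + 456} = \frac{16}{491}$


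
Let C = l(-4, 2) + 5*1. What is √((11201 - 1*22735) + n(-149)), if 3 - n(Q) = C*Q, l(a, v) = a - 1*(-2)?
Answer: 2*I*√2771 ≈ 105.28*I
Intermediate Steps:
l(a, v) = 2 + a (l(a, v) = a + 2 = 2 + a)
C = 3 (C = (2 - 4) + 5*1 = -2 + 5 = 3)
n(Q) = 3 - 3*Q
√((11201 - 1*22735) + n(-149)) = √((11201 - 1*22735) + (3 - 3*(-149))) = √((11201 - 22735) + (3 + 447)) = √(-11534 + 450) = √(-11084) = 2*I*√2771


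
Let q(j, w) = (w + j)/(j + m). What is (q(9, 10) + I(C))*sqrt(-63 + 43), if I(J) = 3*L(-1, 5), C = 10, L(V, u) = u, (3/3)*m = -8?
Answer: 68*I*sqrt(5) ≈ 152.05*I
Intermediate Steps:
m = -8
q(j, w) = (j + w)/(-8 + j) (q(j, w) = (w + j)/(j - 8) = (j + w)/(-8 + j))
I(J) = 15 (I(J) = 3*5 = 15)
(q(9, 10) + I(C))*sqrt(-63 + 43) = ((9 + 10)/(-8 + 9) + 15)*sqrt(-63 + 43) = (19/1 + 15)*sqrt(-20) = (1*19 + 15)*(2*I*sqrt(5)) = (19 + 15)*(2*I*sqrt(5)) = 34*(2*I*sqrt(5)) = 68*I*sqrt(5)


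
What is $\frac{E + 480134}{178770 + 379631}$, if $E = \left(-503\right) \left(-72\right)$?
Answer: $\frac{516350}{558401} \approx 0.92469$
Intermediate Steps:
$E = 36216$
$\frac{E + 480134}{178770 + 379631} = \frac{36216 + 480134}{178770 + 379631} = \frac{516350}{558401}$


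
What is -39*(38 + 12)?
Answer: -1950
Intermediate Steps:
-39*(38 + 12) = -39*50 = -1950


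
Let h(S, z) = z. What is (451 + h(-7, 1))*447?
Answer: 202044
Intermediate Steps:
(451 + h(-7, 1))*447 = (451 + 1)*447 = 452*447 = 202044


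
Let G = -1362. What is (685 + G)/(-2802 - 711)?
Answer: 677/3513 ≈ 0.19271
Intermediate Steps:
(685 + G)/(-2802 - 711) = (685 - 1362)/(-2802 - 711) = -677/(-3513) = -677*(-1/3513) = 677/3513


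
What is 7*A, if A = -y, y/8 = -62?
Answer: 3472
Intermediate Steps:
y = -496 (y = 8*(-62) = -496)
A = 496 (A = -1*(-496) = 496)
7*A = 7*496 = 3472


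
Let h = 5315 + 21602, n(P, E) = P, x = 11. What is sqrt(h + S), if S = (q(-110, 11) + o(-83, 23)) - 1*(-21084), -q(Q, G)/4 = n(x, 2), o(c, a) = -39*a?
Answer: 2*sqrt(11765) ≈ 216.93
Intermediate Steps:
q(Q, G) = -44 (q(Q, G) = -4*11 = -44)
h = 26917
S = 20143 (S = (-44 - 39*23) - 1*(-21084) = (-44 - 897) + 21084 = -941 + 21084 = 20143)
sqrt(h + S) = sqrt(26917 + 20143) = sqrt(47060) = 2*sqrt(11765)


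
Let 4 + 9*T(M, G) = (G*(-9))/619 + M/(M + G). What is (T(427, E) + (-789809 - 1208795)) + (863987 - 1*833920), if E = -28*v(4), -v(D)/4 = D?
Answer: -1370840729116/696375 ≈ -1.9685e+6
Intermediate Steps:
v(D) = -4*D
E = 448 (E = -(-112)*4 = -28*(-16) = 448)
T(M, G) = -4/9 - G/619 + M/(9*(G + M)) (T(M, G) = -4/9 + ((G*(-9))/619 + M/(M + G))/9 = -4/9 + (-9*G*(1/619) + M/(G + M))/9 = -4/9 + (-9*G/619 + M/(G + M))/9 = -4/9 + (-G/619 + M/(9*(G + M))) = -4/9 - G/619 + M/(9*(G + M)))
(T(427, E) + (-789809 - 1208795)) + (863987 - 1*833920) = ((-4/9*448 - ⅓*427 - 1/619*448² - 1/619*448*427)/(448 + 427) + (-789809 - 1208795)) + (863987 - 1*833920) = ((-1792/9 - 427/3 - 1/619*200704 - 191296/619)/875 - 1998604) + (863987 - 833920) = ((-1792/9 - 427/3 - 200704/619 - 191296/619)/875 - 1998604) + 30067 = ((1/875)*(-5430187/5571) - 1998604) + 30067 = (-775741/696375 - 1998604) + 30067 = -1391778636241/696375 + 30067 = -1370840729116/696375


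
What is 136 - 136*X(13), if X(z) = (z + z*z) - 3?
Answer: -24208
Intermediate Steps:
X(z) = -3 + z + z² (X(z) = (z + z²) - 3 = -3 + z + z²)
136 - 136*X(13) = 136 - 136*(-3 + 13 + 13²) = 136 - 136*(-3 + 13 + 169) = 136 - 136*179 = 136 - 24344 = -24208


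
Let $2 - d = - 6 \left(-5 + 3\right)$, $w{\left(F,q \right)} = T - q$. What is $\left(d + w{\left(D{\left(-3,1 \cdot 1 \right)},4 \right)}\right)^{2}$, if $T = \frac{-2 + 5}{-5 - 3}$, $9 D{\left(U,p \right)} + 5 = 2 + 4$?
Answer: $\frac{13225}{64} \approx 206.64$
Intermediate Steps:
$D{\left(U,p \right)} = \frac{1}{9}$ ($D{\left(U,p \right)} = - \frac{5}{9} + \frac{2 + 4}{9} = - \frac{5}{9} + \frac{1}{9} \cdot 6 = - \frac{5}{9} + \frac{2}{3} = \frac{1}{9}$)
$T = - \frac{3}{8}$ ($T = \frac{3}{-8} = 3 \left(- \frac{1}{8}\right) = - \frac{3}{8} \approx -0.375$)
$w{\left(F,q \right)} = - \frac{3}{8} - q$
$d = -10$ ($d = 2 - - 6 \left(-5 + 3\right) = 2 - \left(-6\right) \left(-2\right) = 2 - 12 = -10$)
$\left(d + w{\left(D{\left(-3,1 \cdot 1 \right)},4 \right)}\right)^{2} = \left(-10 - \frac{35}{8}\right)^{2} = \left(- \frac{115}{8}\right)^{2} = \frac{13225}{64}$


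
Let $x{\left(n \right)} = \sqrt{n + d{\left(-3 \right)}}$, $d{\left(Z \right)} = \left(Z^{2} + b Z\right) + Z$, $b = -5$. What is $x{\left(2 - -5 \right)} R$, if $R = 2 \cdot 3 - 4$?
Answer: $4 \sqrt{7} \approx 10.583$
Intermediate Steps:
$d{\left(Z \right)} = Z^{2} - 4 Z$ ($d{\left(Z \right)} = \left(Z^{2} - 5 Z\right) + Z = Z^{2} - 4 Z$)
$x{\left(n \right)} = \sqrt{21 + n}$ ($x{\left(n \right)} = \sqrt{n - 3 \left(-4 - 3\right)} = \sqrt{n - -21} = \sqrt{n + 21} = \sqrt{21 + n}$)
$R = 2$ ($R = 6 - 4 = 2$)
$x{\left(2 - -5 \right)} R = \sqrt{21 + \left(2 - -5\right)} 2 = \sqrt{21 + \left(2 + 5\right)} 2 = \sqrt{21 + 7} \cdot 2 = \sqrt{28} \cdot 2 = 2 \sqrt{7} \cdot 2 = 4 \sqrt{7}$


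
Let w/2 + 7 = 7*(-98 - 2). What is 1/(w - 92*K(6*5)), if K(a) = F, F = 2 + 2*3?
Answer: -1/2150 ≈ -0.00046512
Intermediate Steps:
F = 8 (F = 2 + 6 = 8)
K(a) = 8
w = -1414 (w = -14 + 2*(7*(-98 - 2)) = -14 + 2*(7*(-100)) = -14 + 2*(-700) = -14 - 1400 = -1414)
1/(w - 92*K(6*5)) = 1/(-1414 - 92*8) = 1/(-1414 - 736) = 1/(-2150) = -1/2150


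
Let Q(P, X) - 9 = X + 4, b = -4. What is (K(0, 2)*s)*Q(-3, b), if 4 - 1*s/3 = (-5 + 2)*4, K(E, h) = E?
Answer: 0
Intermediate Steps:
Q(P, X) = 13 + X (Q(P, X) = 9 + (X + 4) = 9 + (4 + X) = 13 + X)
s = 48 (s = 12 - 3*(-5 + 2)*4 = 12 - (-9)*4 = 12 - 3*(-12) = 12 + 36 = 48)
(K(0, 2)*s)*Q(-3, b) = (0*48)*(13 - 4) = 0*9 = 0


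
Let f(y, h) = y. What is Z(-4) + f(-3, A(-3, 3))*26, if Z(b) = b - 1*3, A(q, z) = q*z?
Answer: -85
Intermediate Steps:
Z(b) = -3 + b (Z(b) = b - 3 = -3 + b)
Z(-4) + f(-3, A(-3, 3))*26 = (-3 - 4) - 3*26 = -7 - 78 = -85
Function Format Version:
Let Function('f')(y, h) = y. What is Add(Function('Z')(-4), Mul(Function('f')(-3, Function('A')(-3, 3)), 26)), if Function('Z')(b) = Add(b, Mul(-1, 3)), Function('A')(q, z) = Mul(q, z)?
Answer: -85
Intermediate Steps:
Function('Z')(b) = Add(-3, b) (Function('Z')(b) = Add(b, -3) = Add(-3, b))
Add(Function('Z')(-4), Mul(Function('f')(-3, Function('A')(-3, 3)), 26)) = Add(Add(-3, -4), Mul(-3, 26)) = Add(-7, -78) = -85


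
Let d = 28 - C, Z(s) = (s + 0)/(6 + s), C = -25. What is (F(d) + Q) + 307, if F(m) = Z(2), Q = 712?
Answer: 4077/4 ≈ 1019.3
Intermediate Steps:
Z(s) = s/(6 + s)
d = 53 (d = 28 - 1*(-25) = 28 + 25 = 53)
F(m) = ¼ (F(m) = 2/(6 + 2) = 2/8 = 2*(⅛) = ¼)
(F(d) + Q) + 307 = (¼ + 712) + 307 = 2849/4 + 307 = 4077/4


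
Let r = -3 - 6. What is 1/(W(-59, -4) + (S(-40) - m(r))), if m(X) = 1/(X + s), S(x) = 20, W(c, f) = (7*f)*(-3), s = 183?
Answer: 174/18095 ≈ 0.0096159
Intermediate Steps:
W(c, f) = -21*f
r = -9
m(X) = 1/(183 + X) (m(X) = 1/(X + 183) = 1/(183 + X))
1/(W(-59, -4) + (S(-40) - m(r))) = 1/(-21*(-4) + (20 - 1/(183 - 9))) = 1/(84 + (20 - 1/174)) = 1/(84 + 3479/174) = 1/(18095/174) = 174/18095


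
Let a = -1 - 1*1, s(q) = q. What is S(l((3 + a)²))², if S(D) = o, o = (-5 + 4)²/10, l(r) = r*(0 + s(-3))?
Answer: 1/100 ≈ 0.010000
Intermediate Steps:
a = -2 (a = -1 - 1 = -2)
l(r) = -3*r (l(r) = r*(0 - 3) = r*(-3) = -3*r)
o = ⅒ (o = (-1)²*(⅒) = 1*(⅒) = ⅒ ≈ 0.10000)
S(D) = ⅒
S(l((3 + a)²))² = (⅒)² = 1/100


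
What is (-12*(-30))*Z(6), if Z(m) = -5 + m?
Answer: 360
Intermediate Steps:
(-12*(-30))*Z(6) = (-12*(-30))*(-5 + 6) = 360*1 = 360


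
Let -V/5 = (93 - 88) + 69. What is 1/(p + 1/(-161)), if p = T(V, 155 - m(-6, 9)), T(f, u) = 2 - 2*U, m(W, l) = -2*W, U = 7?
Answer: -161/1933 ≈ -0.083290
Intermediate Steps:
V = -370 (V = -5*((93 - 88) + 69) = -5*(5 + 69) = -5*74 = -370)
T(f, u) = -12 (T(f, u) = 2 - 2*7 = 2 - 14 = -12)
p = -12
1/(p + 1/(-161)) = 1/(-12 + 1/(-161)) = 1/(-12 - 1/161) = 1/(-1933/161) = -161/1933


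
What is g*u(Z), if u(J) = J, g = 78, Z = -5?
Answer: -390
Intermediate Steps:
g*u(Z) = 78*(-5) = -390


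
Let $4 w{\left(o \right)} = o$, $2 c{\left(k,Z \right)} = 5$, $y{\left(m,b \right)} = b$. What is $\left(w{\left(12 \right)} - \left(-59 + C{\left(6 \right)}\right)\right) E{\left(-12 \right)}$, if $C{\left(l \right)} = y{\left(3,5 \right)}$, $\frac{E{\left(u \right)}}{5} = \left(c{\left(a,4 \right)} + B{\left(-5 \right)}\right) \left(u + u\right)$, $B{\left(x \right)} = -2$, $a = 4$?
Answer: $-3420$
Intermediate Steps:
$c{\left(k,Z \right)} = \frac{5}{2}$ ($c{\left(k,Z \right)} = \frac{1}{2} \cdot 5 = \frac{5}{2}$)
$E{\left(u \right)} = 5 u$ ($E{\left(u \right)} = 5 \left(\frac{5}{2} - 2\right) \left(u + u\right) = 5 \frac{2 u}{2} = 5 u$)
$C{\left(l \right)} = 5$
$w{\left(o \right)} = \frac{o}{4}$
$\left(w{\left(12 \right)} - \left(-59 + C{\left(6 \right)}\right)\right) E{\left(-12 \right)} = \left(\frac{1}{4} \cdot 12 + \left(59 - 5\right)\right) 5 \left(-12\right) = \left(3 + \left(59 - 5\right)\right) \left(-60\right) = \left(3 + 54\right) \left(-60\right) = 57 \left(-60\right) = -3420$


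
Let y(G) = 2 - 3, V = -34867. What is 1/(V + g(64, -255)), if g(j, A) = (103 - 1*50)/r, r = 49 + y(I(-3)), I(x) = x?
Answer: -48/1673563 ≈ -2.8681e-5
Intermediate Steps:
y(G) = -1
r = 48 (r = 49 - 1 = 48)
g(j, A) = 53/48 (g(j, A) = (103 - 1*50)/48 = (103 - 50)*(1/48) = 53*(1/48) = 53/48)
1/(V + g(64, -255)) = 1/(-34867 + 53/48) = 1/(-1673563/48) = -48/1673563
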